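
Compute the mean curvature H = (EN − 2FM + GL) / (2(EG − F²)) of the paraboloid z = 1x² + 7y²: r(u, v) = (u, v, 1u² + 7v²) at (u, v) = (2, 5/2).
H = 1345*sqrt(138)/514188

With E = 4*u^2 + 1, F = 28*u*v, G = 196*v^2 + 1, L = 2/sqrt(4*u^2 + 196*v^2 + 1), M = 0, N = 14/sqrt(4*u^2 + 196*v^2 + 1), assemble
  H = (EN − 2FM + GL) / (2(EG − F²)) = 4*(7*u^2 + 49*v^2 + 2)/(4*u^2 + 196*v^2 + 1)^(3/2).
At (u, v) = (2, 5/2): H = 1345*sqrt(138)/514188.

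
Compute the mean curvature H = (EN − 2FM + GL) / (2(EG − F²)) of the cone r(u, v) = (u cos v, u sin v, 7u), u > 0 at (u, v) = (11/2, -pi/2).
H = 7*sqrt(2)/110

With E = 50, F = 0, G = u^2, L = 0, M = 0, N = 7*sqrt(2)*u^2/(10*Abs(u)), assemble
  H = (EN − 2FM + GL) / (2(EG − F²)) = 7*sqrt(2)/(20*Abs(u)).
At (u, v) = (11/2, -pi/2): H = 7*sqrt(2)/110.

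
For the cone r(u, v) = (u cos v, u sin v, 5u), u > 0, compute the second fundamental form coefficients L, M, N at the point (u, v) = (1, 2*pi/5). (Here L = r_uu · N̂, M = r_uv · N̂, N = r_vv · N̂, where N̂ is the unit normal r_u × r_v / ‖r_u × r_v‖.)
L = 0;  M = 0;  N = 5*sqrt(26)/26

Compute the unit normal N̂(u, v) = (-5*sqrt(26)*u*cos(v)/(26*Abs(u)), -5*sqrt(26)*u*sin(v)/(26*Abs(u)), sqrt(26)*u/(26*Abs(u))), and the second partials r_uu, r_uv, r_vv. Take dot products:
  L(u, v) = r_uu · N̂ = 0,
  M(u, v) = r_uv · N̂ = 0,
  N(u, v) = r_vv · N̂ = 5*sqrt(26)*u^2/(26*Abs(u)).
Evaluating at (u, v) = (1, 2*pi/5):
  L = 0, M = 0, N = 5*sqrt(26)/26.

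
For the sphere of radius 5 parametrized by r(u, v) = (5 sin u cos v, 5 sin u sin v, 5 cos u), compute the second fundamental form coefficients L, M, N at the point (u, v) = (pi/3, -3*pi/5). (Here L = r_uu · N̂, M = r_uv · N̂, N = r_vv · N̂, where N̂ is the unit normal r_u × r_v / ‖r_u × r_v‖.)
L = -5;  M = 0;  N = -15/4

Compute the unit normal N̂(u, v) = (sin(u)^2*cos(v)/Abs(sin(u)), sin(u)^2*sin(v)/Abs(sin(u)), sin(2*u)/(2*Abs(sin(u)))), and the second partials r_uu, r_uv, r_vv. Take dot products:
  L(u, v) = r_uu · N̂ = -5*sin(u)/Abs(sin(u)),
  M(u, v) = r_uv · N̂ = 0,
  N(u, v) = r_vv · N̂ = -5*sin(u)^3/Abs(sin(u)).
Evaluating at (u, v) = (pi/3, -3*pi/5):
  L = -5, M = 0, N = -15/4.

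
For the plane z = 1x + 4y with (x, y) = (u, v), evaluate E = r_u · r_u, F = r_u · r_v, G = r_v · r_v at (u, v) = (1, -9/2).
E = 2;  F = 4;  G = 17

Partials: r_u = (1, 0, 1), r_v = (0, 1, 4). As functions of (u, v):
  E = r_u · r_u = 2,
  F = r_u · r_v = 4,
  G = r_v · r_v = 17.
Evaluating at (u, v) = (1, -9/2): E = 2, F = 4, G = 17.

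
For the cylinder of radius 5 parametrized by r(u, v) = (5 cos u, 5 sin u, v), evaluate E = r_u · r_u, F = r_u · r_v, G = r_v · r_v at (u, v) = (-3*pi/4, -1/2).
E = 25;  F = 0;  G = 1

Partials: r_u = (-5*sin(u), 5*cos(u), 0), r_v = (0, 0, 1). As functions of (u, v):
  E = r_u · r_u = 25,
  F = r_u · r_v = 0,
  G = r_v · r_v = 1.
Evaluating at (u, v) = (-3*pi/4, -1/2): E = 25, F = 0, G = 1.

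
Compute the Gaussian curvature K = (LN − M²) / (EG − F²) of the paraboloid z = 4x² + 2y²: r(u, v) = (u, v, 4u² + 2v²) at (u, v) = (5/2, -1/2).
K = 32/164025

Coefficients of the first fundamental form: E = 64*u^2 + 1, F = 32*u*v, G = 16*v^2 + 1.
Coefficients of the second fundamental form: L = 8/sqrt(64*u^2 + 16*v^2 + 1), M = 0, N = 4/sqrt(64*u^2 + 16*v^2 + 1).
Assemble K = (LN − M²)/(EG − F²) = 32/(4096*u^4 + 2048*u^2*v^2 + 128*u^2 + 256*v^4 + 32*v^2 + 1). At (u, v) = (5/2, -1/2): K = 32/164025.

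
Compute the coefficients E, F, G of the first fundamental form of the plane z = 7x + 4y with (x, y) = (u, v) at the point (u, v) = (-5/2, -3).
E = 50;  F = 28;  G = 17

Partials: r_u = (1, 0, 7), r_v = (0, 1, 4). As functions of (u, v):
  E = r_u · r_u = 50,
  F = r_u · r_v = 28,
  G = r_v · r_v = 17.
Evaluating at (u, v) = (-5/2, -3): E = 50, F = 28, G = 17.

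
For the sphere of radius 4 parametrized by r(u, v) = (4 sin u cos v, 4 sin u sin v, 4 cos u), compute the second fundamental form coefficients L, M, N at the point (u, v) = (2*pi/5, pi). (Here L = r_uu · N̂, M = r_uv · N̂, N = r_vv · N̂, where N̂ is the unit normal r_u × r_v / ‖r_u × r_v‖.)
L = -4;  M = 0;  N = -5/2 - sqrt(5)/2

Compute the unit normal N̂(u, v) = (sin(u)^2*cos(v)/Abs(sin(u)), sin(u)^2*sin(v)/Abs(sin(u)), sin(2*u)/(2*Abs(sin(u)))), and the second partials r_uu, r_uv, r_vv. Take dot products:
  L(u, v) = r_uu · N̂ = -4*sin(u)/Abs(sin(u)),
  M(u, v) = r_uv · N̂ = 0,
  N(u, v) = r_vv · N̂ = -4*sin(u)^3/Abs(sin(u)).
Evaluating at (u, v) = (2*pi/5, pi):
  L = -4, M = 0, N = -5/2 - sqrt(5)/2.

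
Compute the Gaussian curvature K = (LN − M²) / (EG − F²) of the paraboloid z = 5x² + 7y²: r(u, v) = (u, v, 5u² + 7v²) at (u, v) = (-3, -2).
K = 28/567845

Coefficients of the first fundamental form: E = 100*u^2 + 1, F = 140*u*v, G = 196*v^2 + 1.
Coefficients of the second fundamental form: L = 10/sqrt(100*u^2 + 196*v^2 + 1), M = 0, N = 14/sqrt(100*u^2 + 196*v^2 + 1).
Assemble K = (LN − M²)/(EG − F²) = 140/(10000*u^4 + 39200*u^2*v^2 + 200*u^2 + 38416*v^4 + 392*v^2 + 1). At (u, v) = (-3, -2): K = 28/567845.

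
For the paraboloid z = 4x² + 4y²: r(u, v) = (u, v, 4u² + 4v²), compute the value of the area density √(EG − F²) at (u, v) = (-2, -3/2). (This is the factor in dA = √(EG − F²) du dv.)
√(EG − F²)|_{(-2, -3/2)} = sqrt(401)

E = 64*u^2 + 1, F = 64*u*v, G = 64*v^2 + 1, so EG − F² = 64*u^2 + 64*v^2 + 1. Taking the positive square root: √(EG − F²) = sqrt(64*u^2 + 64*v^2 + 1). At (u, v) = (-2, -3/2): sqrt(401).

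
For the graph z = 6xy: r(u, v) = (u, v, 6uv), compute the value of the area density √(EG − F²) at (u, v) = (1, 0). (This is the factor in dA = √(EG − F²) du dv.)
√(EG − F²)|_{(1, 0)} = sqrt(37)

E = 36*v^2 + 1, F = 36*u*v, G = 36*u^2 + 1, so EG − F² = 36*u^2 + 36*v^2 + 1. Taking the positive square root: √(EG − F²) = sqrt(36*u^2 + 36*v^2 + 1). At (u, v) = (1, 0): sqrt(37).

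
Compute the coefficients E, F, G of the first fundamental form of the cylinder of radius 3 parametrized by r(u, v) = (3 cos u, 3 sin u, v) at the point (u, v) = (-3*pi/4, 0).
E = 9;  F = 0;  G = 1

Partials: r_u = (-3*sin(u), 3*cos(u), 0), r_v = (0, 0, 1). As functions of (u, v):
  E = r_u · r_u = 9,
  F = r_u · r_v = 0,
  G = r_v · r_v = 1.
Evaluating at (u, v) = (-3*pi/4, 0): E = 9, F = 0, G = 1.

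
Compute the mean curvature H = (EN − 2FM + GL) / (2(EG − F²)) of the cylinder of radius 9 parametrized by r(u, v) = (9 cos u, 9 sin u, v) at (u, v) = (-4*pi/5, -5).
H = -1/18

With E = 81, F = 0, G = 1, L = -9, M = 0, N = 0, assemble
  H = (EN − 2FM + GL) / (2(EG − F²)) = -1/18.
At (u, v) = (-4*pi/5, -5): H = -1/18.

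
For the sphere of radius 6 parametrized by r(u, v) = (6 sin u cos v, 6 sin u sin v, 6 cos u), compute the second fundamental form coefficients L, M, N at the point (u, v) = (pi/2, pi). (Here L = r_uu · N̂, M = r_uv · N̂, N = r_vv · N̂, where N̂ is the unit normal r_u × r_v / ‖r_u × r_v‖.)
L = -6;  M = 0;  N = -6

Compute the unit normal N̂(u, v) = (sin(u)^2*cos(v)/Abs(sin(u)), sin(u)^2*sin(v)/Abs(sin(u)), sin(2*u)/(2*Abs(sin(u)))), and the second partials r_uu, r_uv, r_vv. Take dot products:
  L(u, v) = r_uu · N̂ = -6*sin(u)/Abs(sin(u)),
  M(u, v) = r_uv · N̂ = 0,
  N(u, v) = r_vv · N̂ = -6*sin(u)^3/Abs(sin(u)).
Evaluating at (u, v) = (pi/2, pi):
  L = -6, M = 0, N = -6.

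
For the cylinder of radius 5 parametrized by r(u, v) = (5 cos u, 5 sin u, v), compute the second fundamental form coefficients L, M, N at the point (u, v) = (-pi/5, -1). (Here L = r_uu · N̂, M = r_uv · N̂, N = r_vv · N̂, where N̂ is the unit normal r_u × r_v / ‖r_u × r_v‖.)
L = -5;  M = 0;  N = 0

Compute the unit normal N̂(u, v) = (cos(u), sin(u), 0), and the second partials r_uu, r_uv, r_vv. Take dot products:
  L(u, v) = r_uu · N̂ = -5,
  M(u, v) = r_uv · N̂ = 0,
  N(u, v) = r_vv · N̂ = 0.
Evaluating at (u, v) = (-pi/5, -1):
  L = -5, M = 0, N = 0.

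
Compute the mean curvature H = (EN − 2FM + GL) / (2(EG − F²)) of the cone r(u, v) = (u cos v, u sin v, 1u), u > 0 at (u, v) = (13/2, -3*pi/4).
H = sqrt(2)/26

With E = 2, F = 0, G = u^2, L = 0, M = 0, N = sqrt(2)*u^2/(2*Abs(u)), assemble
  H = (EN − 2FM + GL) / (2(EG − F²)) = sqrt(2)/(4*Abs(u)).
At (u, v) = (13/2, -3*pi/4): H = sqrt(2)/26.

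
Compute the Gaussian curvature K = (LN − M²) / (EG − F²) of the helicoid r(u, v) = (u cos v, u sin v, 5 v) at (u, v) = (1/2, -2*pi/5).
K = -400/10201

Coefficients of the first fundamental form: E = 1, F = 0, G = u^2 + 25.
Coefficients of the second fundamental form: L = 0, M = -5/sqrt(u^2 + 25), N = 0.
Assemble K = (LN − M²)/(EG − F²) = -25/(u^2 + 25)^2. At (u, v) = (1/2, -2*pi/5): K = -400/10201.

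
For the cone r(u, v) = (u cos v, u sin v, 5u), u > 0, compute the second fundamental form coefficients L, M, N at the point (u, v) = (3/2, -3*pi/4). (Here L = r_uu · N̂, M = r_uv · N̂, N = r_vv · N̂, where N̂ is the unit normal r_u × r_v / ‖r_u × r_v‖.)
L = 0;  M = 0;  N = 15*sqrt(26)/52

Compute the unit normal N̂(u, v) = (-5*sqrt(26)*u*cos(v)/(26*Abs(u)), -5*sqrt(26)*u*sin(v)/(26*Abs(u)), sqrt(26)*u/(26*Abs(u))), and the second partials r_uu, r_uv, r_vv. Take dot products:
  L(u, v) = r_uu · N̂ = 0,
  M(u, v) = r_uv · N̂ = 0,
  N(u, v) = r_vv · N̂ = 5*sqrt(26)*u^2/(26*Abs(u)).
Evaluating at (u, v) = (3/2, -3*pi/4):
  L = 0, M = 0, N = 15*sqrt(26)/52.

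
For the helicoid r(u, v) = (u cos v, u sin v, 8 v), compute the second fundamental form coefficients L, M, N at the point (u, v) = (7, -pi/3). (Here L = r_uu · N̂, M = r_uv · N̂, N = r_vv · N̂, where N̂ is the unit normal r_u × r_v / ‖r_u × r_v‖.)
L = 0;  M = -8*sqrt(113)/113;  N = 0

Compute the unit normal N̂(u, v) = (8*sin(v)/sqrt(u^2 + 64), -8*cos(v)/sqrt(u^2 + 64), u/sqrt(u^2 + 64)), and the second partials r_uu, r_uv, r_vv. Take dot products:
  L(u, v) = r_uu · N̂ = 0,
  M(u, v) = r_uv · N̂ = -8/sqrt(u^2 + 64),
  N(u, v) = r_vv · N̂ = 0.
Evaluating at (u, v) = (7, -pi/3):
  L = 0, M = -8*sqrt(113)/113, N = 0.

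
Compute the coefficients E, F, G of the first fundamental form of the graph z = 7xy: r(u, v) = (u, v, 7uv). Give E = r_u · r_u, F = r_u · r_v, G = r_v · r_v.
E = 49*v^2 + 1;  F = 49*u*v;  G = 49*u^2 + 1

Compute partials: r_u = (1, 0, 7*v), r_v = (0, 1, 7*u). Then
  E = r_u · r_u = 49*v^2 + 1,
  F = r_u · r_v = 49*u*v,
  G = r_v · r_v = 49*u^2 + 1.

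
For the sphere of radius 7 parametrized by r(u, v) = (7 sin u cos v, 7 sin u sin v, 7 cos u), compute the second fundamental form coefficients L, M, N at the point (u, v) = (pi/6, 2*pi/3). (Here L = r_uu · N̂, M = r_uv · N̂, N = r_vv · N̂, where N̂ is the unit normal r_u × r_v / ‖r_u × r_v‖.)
L = -7;  M = 0;  N = -7/4

Compute the unit normal N̂(u, v) = (sin(u)^2*cos(v)/Abs(sin(u)), sin(u)^2*sin(v)/Abs(sin(u)), sin(2*u)/(2*Abs(sin(u)))), and the second partials r_uu, r_uv, r_vv. Take dot products:
  L(u, v) = r_uu · N̂ = -7*sin(u)/Abs(sin(u)),
  M(u, v) = r_uv · N̂ = 0,
  N(u, v) = r_vv · N̂ = -7*sin(u)^3/Abs(sin(u)).
Evaluating at (u, v) = (pi/6, 2*pi/3):
  L = -7, M = 0, N = -7/4.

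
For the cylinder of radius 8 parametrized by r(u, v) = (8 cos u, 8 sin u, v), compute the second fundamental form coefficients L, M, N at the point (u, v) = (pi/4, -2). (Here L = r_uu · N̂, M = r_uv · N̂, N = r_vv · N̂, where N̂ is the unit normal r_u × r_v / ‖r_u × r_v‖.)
L = -8;  M = 0;  N = 0

Compute the unit normal N̂(u, v) = (cos(u), sin(u), 0), and the second partials r_uu, r_uv, r_vv. Take dot products:
  L(u, v) = r_uu · N̂ = -8,
  M(u, v) = r_uv · N̂ = 0,
  N(u, v) = r_vv · N̂ = 0.
Evaluating at (u, v) = (pi/4, -2):
  L = -8, M = 0, N = 0.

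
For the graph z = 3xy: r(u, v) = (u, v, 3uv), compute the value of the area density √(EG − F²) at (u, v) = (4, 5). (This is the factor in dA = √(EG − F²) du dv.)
√(EG − F²)|_{(4, 5)} = sqrt(370)

E = 9*v^2 + 1, F = 9*u*v, G = 9*u^2 + 1, so EG − F² = 9*u^2 + 9*v^2 + 1. Taking the positive square root: √(EG − F²) = sqrt(9*u^2 + 9*v^2 + 1). At (u, v) = (4, 5): sqrt(370).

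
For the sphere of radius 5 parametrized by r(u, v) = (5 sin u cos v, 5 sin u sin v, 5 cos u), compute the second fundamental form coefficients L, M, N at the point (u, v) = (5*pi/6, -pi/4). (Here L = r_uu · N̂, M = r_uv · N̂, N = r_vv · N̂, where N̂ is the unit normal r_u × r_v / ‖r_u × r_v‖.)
L = -5;  M = 0;  N = -5/4

Compute the unit normal N̂(u, v) = (sin(u)^2*cos(v)/Abs(sin(u)), sin(u)^2*sin(v)/Abs(sin(u)), sin(2*u)/(2*Abs(sin(u)))), and the second partials r_uu, r_uv, r_vv. Take dot products:
  L(u, v) = r_uu · N̂ = -5*sin(u)/Abs(sin(u)),
  M(u, v) = r_uv · N̂ = 0,
  N(u, v) = r_vv · N̂ = -5*sin(u)^3/Abs(sin(u)).
Evaluating at (u, v) = (5*pi/6, -pi/4):
  L = -5, M = 0, N = -5/4.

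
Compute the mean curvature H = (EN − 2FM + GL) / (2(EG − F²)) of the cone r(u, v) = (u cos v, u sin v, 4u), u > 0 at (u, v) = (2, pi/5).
H = sqrt(17)/17

With E = 17, F = 0, G = u^2, L = 0, M = 0, N = 4*sqrt(17)*u^2/(17*Abs(u)), assemble
  H = (EN − 2FM + GL) / (2(EG − F²)) = 2*sqrt(17)/(17*Abs(u)).
At (u, v) = (2, pi/5): H = sqrt(17)/17.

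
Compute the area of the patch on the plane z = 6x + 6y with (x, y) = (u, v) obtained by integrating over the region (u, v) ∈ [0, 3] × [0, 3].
Area = 9*sqrt(73)

Area = ∫∫ √(EG − F²) du dv with √(EG − F²) = sqrt(73). Integrating over [0, 3] × [0, 3] gives 9*sqrt(73).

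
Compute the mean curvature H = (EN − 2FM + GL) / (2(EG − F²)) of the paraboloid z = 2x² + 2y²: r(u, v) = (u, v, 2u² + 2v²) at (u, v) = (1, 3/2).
H = 108*sqrt(53)/2809

With E = 16*u^2 + 1, F = 16*u*v, G = 16*v^2 + 1, L = 4/sqrt(16*u^2 + 16*v^2 + 1), M = 0, N = 4/sqrt(16*u^2 + 16*v^2 + 1), assemble
  H = (EN − 2FM + GL) / (2(EG − F²)) = 4*(8*u^2 + 8*v^2 + 1)/(16*u^2 + 16*v^2 + 1)^(3/2).
At (u, v) = (1, 3/2): H = 108*sqrt(53)/2809.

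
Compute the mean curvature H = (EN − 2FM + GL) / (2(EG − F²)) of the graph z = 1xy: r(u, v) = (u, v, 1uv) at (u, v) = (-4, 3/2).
H = 48*sqrt(77)/5929

With E = v^2 + 1, F = u*v, G = u^2 + 1, L = 0, M = 1/sqrt(u^2 + v^2 + 1), N = 0, assemble
  H = (EN − 2FM + GL) / (2(EG − F²)) = -u*v/(u^2 + v^2 + 1)^(3/2).
At (u, v) = (-4, 3/2): H = 48*sqrt(77)/5929.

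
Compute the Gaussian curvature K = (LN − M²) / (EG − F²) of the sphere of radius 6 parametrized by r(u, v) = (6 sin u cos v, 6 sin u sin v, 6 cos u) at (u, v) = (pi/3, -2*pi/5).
K = 1/36

Coefficients of the first fundamental form: E = 36, F = 0, G = 36*sin(u)^2.
Coefficients of the second fundamental form: L = -6*sin(u)/Abs(sin(u)), M = 0, N = -6*sin(u)^3/Abs(sin(u)).
Assemble K = (LN − M²)/(EG − F²) = 1/36. At (u, v) = (pi/3, -2*pi/5): K = 1/36.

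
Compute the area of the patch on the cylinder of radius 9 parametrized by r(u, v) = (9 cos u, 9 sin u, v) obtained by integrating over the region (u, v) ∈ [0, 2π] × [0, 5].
Area = 90*pi

Area = ∫∫ √(EG − F²) du dv with √(EG − F²) = 9. Integrating over [0, 2π] × [0, 5] gives 90*pi.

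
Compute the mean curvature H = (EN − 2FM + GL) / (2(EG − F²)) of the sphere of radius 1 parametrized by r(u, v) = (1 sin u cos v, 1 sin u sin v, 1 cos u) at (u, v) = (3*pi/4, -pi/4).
H = -1

With E = 1, F = 0, G = sin(u)^2, L = -sin(u)/Abs(sin(u)), M = 0, N = -sin(u)^3/Abs(sin(u)), assemble
  H = (EN − 2FM + GL) / (2(EG − F²)) = -sin(u)/Abs(sin(u)).
At (u, v) = (3*pi/4, -pi/4): H = -1.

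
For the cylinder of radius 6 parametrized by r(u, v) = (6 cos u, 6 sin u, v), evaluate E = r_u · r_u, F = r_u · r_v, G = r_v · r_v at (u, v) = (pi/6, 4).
E = 36;  F = 0;  G = 1

Partials: r_u = (-6*sin(u), 6*cos(u), 0), r_v = (0, 0, 1). As functions of (u, v):
  E = r_u · r_u = 36,
  F = r_u · r_v = 0,
  G = r_v · r_v = 1.
Evaluating at (u, v) = (pi/6, 4): E = 36, F = 0, G = 1.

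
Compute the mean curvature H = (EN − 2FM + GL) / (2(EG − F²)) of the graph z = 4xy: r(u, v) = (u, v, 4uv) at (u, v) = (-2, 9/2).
H = 576*sqrt(389)/151321

With E = 16*v^2 + 1, F = 16*u*v, G = 16*u^2 + 1, L = 0, M = 4/sqrt(16*u^2 + 16*v^2 + 1), N = 0, assemble
  H = (EN − 2FM + GL) / (2(EG − F²)) = -64*u*v/(16*u^2 + 16*v^2 + 1)^(3/2).
At (u, v) = (-2, 9/2): H = 576*sqrt(389)/151321.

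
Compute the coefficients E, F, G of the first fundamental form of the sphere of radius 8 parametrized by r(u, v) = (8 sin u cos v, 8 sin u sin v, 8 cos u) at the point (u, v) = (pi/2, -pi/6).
E = 64;  F = 0;  G = 64

Partials: r_u = (8*cos(u)*cos(v), 8*sin(v)*cos(u), -8*sin(u)), r_v = (-8*sin(u)*sin(v), 8*sin(u)*cos(v), 0). As functions of (u, v):
  E = r_u · r_u = 64,
  F = r_u · r_v = 0,
  G = r_v · r_v = 64*sin(u)^2.
Evaluating at (u, v) = (pi/2, -pi/6): E = 64, F = 0, G = 64.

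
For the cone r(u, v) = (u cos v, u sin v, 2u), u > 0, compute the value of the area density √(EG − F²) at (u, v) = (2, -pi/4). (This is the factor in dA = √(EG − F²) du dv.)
√(EG − F²)|_{(2, -pi/4)} = 2*sqrt(5)

E = 5, F = 0, G = u^2, so EG − F² = 5*u^2. Taking the positive square root: √(EG − F²) = sqrt(5)*Abs(u). At (u, v) = (2, -pi/4): 2*sqrt(5).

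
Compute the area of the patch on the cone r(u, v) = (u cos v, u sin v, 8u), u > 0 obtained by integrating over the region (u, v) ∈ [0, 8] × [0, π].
Area = 32*sqrt(65)*pi

Area = ∫∫ √(EG − F²) du dv with √(EG − F²) = sqrt(65)*Abs(u). Integrating over [0, 8] × [0, π] gives 32*sqrt(65)*pi.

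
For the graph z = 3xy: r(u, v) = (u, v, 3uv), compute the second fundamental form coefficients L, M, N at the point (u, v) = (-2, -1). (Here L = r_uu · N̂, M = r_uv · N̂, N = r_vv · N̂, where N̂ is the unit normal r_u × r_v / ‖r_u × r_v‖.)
L = 0;  M = 3*sqrt(46)/46;  N = 0

Compute the unit normal N̂(u, v) = (-3*v/sqrt(9*u^2 + 9*v^2 + 1), -3*u/sqrt(9*u^2 + 9*v^2 + 1), 1/sqrt(9*u^2 + 9*v^2 + 1)), and the second partials r_uu, r_uv, r_vv. Take dot products:
  L(u, v) = r_uu · N̂ = 0,
  M(u, v) = r_uv · N̂ = 3/sqrt(9*u^2 + 9*v^2 + 1),
  N(u, v) = r_vv · N̂ = 0.
Evaluating at (u, v) = (-2, -1):
  L = 0, M = 3*sqrt(46)/46, N = 0.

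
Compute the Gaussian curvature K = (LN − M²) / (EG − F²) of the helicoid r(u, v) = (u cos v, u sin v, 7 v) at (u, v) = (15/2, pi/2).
K = -784/177241

Coefficients of the first fundamental form: E = 1, F = 0, G = u^2 + 49.
Coefficients of the second fundamental form: L = 0, M = -7/sqrt(u^2 + 49), N = 0.
Assemble K = (LN − M²)/(EG − F²) = -49/(u^2 + 49)^2. At (u, v) = (15/2, pi/2): K = -784/177241.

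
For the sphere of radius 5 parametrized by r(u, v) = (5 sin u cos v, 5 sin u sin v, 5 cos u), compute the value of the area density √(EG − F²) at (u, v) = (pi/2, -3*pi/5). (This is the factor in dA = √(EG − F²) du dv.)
√(EG − F²)|_{(pi/2, -3*pi/5)} = 25

E = 25, F = 0, G = 25*sin(u)^2, so EG − F² = 625*sin(u)^2. Taking the positive square root: √(EG − F²) = 25*Abs(sin(u)). At (u, v) = (pi/2, -3*pi/5): 25.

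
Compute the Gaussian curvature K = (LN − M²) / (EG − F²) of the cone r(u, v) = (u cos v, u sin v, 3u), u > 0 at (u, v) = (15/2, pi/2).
K = 0

Coefficients of the first fundamental form: E = 10, F = 0, G = u^2.
Coefficients of the second fundamental form: L = 0, M = 0, N = 3*sqrt(10)*u^2/(10*Abs(u)).
Assemble K = (LN − M²)/(EG − F²) = 0. At (u, v) = (15/2, pi/2): K = 0.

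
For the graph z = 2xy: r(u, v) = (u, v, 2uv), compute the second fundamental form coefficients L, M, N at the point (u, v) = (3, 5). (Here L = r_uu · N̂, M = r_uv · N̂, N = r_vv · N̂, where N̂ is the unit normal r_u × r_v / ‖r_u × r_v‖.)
L = 0;  M = 2*sqrt(137)/137;  N = 0

Compute the unit normal N̂(u, v) = (-2*v/sqrt(4*u^2 + 4*v^2 + 1), -2*u/sqrt(4*u^2 + 4*v^2 + 1), 1/sqrt(4*u^2 + 4*v^2 + 1)), and the second partials r_uu, r_uv, r_vv. Take dot products:
  L(u, v) = r_uu · N̂ = 0,
  M(u, v) = r_uv · N̂ = 2/sqrt(4*u^2 + 4*v^2 + 1),
  N(u, v) = r_vv · N̂ = 0.
Evaluating at (u, v) = (3, 5):
  L = 0, M = 2*sqrt(137)/137, N = 0.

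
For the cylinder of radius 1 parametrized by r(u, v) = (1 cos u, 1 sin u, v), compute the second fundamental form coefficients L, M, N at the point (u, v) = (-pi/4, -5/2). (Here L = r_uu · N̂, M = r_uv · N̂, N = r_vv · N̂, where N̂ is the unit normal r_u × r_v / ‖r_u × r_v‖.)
L = -1;  M = 0;  N = 0

Compute the unit normal N̂(u, v) = (cos(u), sin(u), 0), and the second partials r_uu, r_uv, r_vv. Take dot products:
  L(u, v) = r_uu · N̂ = -1,
  M(u, v) = r_uv · N̂ = 0,
  N(u, v) = r_vv · N̂ = 0.
Evaluating at (u, v) = (-pi/4, -5/2):
  L = -1, M = 0, N = 0.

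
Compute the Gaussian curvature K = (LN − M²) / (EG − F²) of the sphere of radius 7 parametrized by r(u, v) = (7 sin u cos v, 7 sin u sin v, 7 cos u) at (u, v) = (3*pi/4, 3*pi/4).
K = 1/49

Coefficients of the first fundamental form: E = 49, F = 0, G = 49*sin(u)^2.
Coefficients of the second fundamental form: L = -7*sin(u)/Abs(sin(u)), M = 0, N = -7*sin(u)^3/Abs(sin(u)).
Assemble K = (LN − M²)/(EG − F²) = 1/49. At (u, v) = (3*pi/4, 3*pi/4): K = 1/49.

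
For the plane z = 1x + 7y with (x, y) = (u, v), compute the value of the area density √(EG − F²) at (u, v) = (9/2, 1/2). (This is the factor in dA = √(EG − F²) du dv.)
√(EG − F²)|_{(9/2, 1/2)} = sqrt(51)

E = 2, F = 7, G = 50, so EG − F² = 51. Taking the positive square root: √(EG − F²) = sqrt(51). At (u, v) = (9/2, 1/2): sqrt(51).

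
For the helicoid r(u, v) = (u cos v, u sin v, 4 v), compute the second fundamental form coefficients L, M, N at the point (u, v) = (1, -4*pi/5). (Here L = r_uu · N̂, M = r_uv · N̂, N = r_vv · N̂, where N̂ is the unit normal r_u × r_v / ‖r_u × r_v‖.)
L = 0;  M = -4*sqrt(17)/17;  N = 0

Compute the unit normal N̂(u, v) = (4*sin(v)/sqrt(u^2 + 16), -4*cos(v)/sqrt(u^2 + 16), u/sqrt(u^2 + 16)), and the second partials r_uu, r_uv, r_vv. Take dot products:
  L(u, v) = r_uu · N̂ = 0,
  M(u, v) = r_uv · N̂ = -4/sqrt(u^2 + 16),
  N(u, v) = r_vv · N̂ = 0.
Evaluating at (u, v) = (1, -4*pi/5):
  L = 0, M = -4*sqrt(17)/17, N = 0.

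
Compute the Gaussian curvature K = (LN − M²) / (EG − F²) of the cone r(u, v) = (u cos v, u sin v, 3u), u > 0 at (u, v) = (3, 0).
K = 0

Coefficients of the first fundamental form: E = 10, F = 0, G = u^2.
Coefficients of the second fundamental form: L = 0, M = 0, N = 3*sqrt(10)*u^2/(10*Abs(u)).
Assemble K = (LN − M²)/(EG − F²) = 0. At (u, v) = (3, 0): K = 0.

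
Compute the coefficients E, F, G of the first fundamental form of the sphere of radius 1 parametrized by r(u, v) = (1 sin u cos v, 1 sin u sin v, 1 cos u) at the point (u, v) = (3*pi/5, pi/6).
E = 1;  F = 0;  G = sqrt(5)/8 + 5/8

Partials: r_u = (cos(u)*cos(v), sin(v)*cos(u), -sin(u)), r_v = (-sin(u)*sin(v), sin(u)*cos(v), 0). As functions of (u, v):
  E = r_u · r_u = 1,
  F = r_u · r_v = 0,
  G = r_v · r_v = sin(u)^2.
Evaluating at (u, v) = (3*pi/5, pi/6): E = 1, F = 0, G = sqrt(5)/8 + 5/8.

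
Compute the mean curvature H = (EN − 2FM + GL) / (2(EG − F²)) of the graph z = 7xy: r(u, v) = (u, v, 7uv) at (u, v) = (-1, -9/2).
H = -12348*sqrt(4169)/17380561

With E = 49*v^2 + 1, F = 49*u*v, G = 49*u^2 + 1, L = 0, M = 7/sqrt(49*u^2 + 49*v^2 + 1), N = 0, assemble
  H = (EN − 2FM + GL) / (2(EG − F²)) = -343*u*v/(49*u^2 + 49*v^2 + 1)^(3/2).
At (u, v) = (-1, -9/2): H = -12348*sqrt(4169)/17380561.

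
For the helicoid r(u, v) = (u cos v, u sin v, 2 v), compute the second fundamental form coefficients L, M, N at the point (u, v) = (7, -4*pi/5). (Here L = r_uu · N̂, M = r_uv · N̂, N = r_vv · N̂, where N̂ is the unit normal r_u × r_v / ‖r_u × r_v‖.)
L = 0;  M = -2*sqrt(53)/53;  N = 0

Compute the unit normal N̂(u, v) = (2*sin(v)/sqrt(u^2 + 4), -2*cos(v)/sqrt(u^2 + 4), u/sqrt(u^2 + 4)), and the second partials r_uu, r_uv, r_vv. Take dot products:
  L(u, v) = r_uu · N̂ = 0,
  M(u, v) = r_uv · N̂ = -2/sqrt(u^2 + 4),
  N(u, v) = r_vv · N̂ = 0.
Evaluating at (u, v) = (7, -4*pi/5):
  L = 0, M = -2*sqrt(53)/53, N = 0.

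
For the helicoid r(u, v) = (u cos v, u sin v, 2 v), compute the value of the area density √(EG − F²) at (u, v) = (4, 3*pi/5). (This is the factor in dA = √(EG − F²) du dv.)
√(EG − F²)|_{(4, 3*pi/5)} = 2*sqrt(5)

E = 1, F = 0, G = u^2 + 4, so EG − F² = u^2 + 4. Taking the positive square root: √(EG − F²) = sqrt(u^2 + 4). At (u, v) = (4, 3*pi/5): 2*sqrt(5).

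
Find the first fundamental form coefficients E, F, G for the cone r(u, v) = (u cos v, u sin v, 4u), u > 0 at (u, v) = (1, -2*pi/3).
E = 17;  F = 0;  G = 1

Partials: r_u = (cos(v), sin(v), 4), r_v = (-u*sin(v), u*cos(v), 0). As functions of (u, v):
  E = r_u · r_u = 17,
  F = r_u · r_v = 0,
  G = r_v · r_v = u^2.
Evaluating at (u, v) = (1, -2*pi/3): E = 17, F = 0, G = 1.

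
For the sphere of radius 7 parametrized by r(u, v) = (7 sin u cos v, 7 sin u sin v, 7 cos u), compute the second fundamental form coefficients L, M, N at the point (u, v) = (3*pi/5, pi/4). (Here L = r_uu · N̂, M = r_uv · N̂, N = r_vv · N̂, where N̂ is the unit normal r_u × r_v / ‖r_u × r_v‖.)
L = -7;  M = 0;  N = -35/8 - 7*sqrt(5)/8

Compute the unit normal N̂(u, v) = (sin(u)^2*cos(v)/Abs(sin(u)), sin(u)^2*sin(v)/Abs(sin(u)), sin(2*u)/(2*Abs(sin(u)))), and the second partials r_uu, r_uv, r_vv. Take dot products:
  L(u, v) = r_uu · N̂ = -7*sin(u)/Abs(sin(u)),
  M(u, v) = r_uv · N̂ = 0,
  N(u, v) = r_vv · N̂ = -7*sin(u)^3/Abs(sin(u)).
Evaluating at (u, v) = (3*pi/5, pi/4):
  L = -7, M = 0, N = -35/8 - 7*sqrt(5)/8.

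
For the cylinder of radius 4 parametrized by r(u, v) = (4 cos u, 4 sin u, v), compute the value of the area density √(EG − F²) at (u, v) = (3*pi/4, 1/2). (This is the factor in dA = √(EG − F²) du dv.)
√(EG − F²)|_{(3*pi/4, 1/2)} = 4

E = 16, F = 0, G = 1, so EG − F² = 16. Taking the positive square root: √(EG − F²) = 4. At (u, v) = (3*pi/4, 1/2): 4.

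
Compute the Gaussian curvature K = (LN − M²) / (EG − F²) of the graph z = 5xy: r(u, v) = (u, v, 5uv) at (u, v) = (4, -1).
K = -25/181476

Coefficients of the first fundamental form: E = 25*v^2 + 1, F = 25*u*v, G = 25*u^2 + 1.
Coefficients of the second fundamental form: L = 0, M = 5/sqrt(25*u^2 + 25*v^2 + 1), N = 0.
Assemble K = (LN − M²)/(EG − F²) = -25/(625*u^4 + 1250*u^2*v^2 + 50*u^2 + 625*v^4 + 50*v^2 + 1). At (u, v) = (4, -1): K = -25/181476.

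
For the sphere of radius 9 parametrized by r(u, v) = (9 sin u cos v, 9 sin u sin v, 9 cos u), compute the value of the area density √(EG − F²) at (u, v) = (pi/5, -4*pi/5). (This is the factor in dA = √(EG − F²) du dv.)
√(EG − F²)|_{(pi/5, -4*pi/5)} = 81*sqrt(10 - 2*sqrt(5))/4

E = 81, F = 0, G = 81*sin(u)^2, so EG − F² = 6561*sin(u)^2. Taking the positive square root: √(EG − F²) = 81*Abs(sin(u)). At (u, v) = (pi/5, -4*pi/5): 81*sqrt(10 - 2*sqrt(5))/4.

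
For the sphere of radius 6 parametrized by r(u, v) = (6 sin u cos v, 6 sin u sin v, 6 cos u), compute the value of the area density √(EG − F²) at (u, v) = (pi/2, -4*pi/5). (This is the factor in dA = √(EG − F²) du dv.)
√(EG − F²)|_{(pi/2, -4*pi/5)} = 36

E = 36, F = 0, G = 36*sin(u)^2, so EG − F² = 1296*sin(u)^2. Taking the positive square root: √(EG − F²) = 36*Abs(sin(u)). At (u, v) = (pi/2, -4*pi/5): 36.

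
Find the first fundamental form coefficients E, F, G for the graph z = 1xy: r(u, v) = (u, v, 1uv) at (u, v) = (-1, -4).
E = 17;  F = 4;  G = 2

Partials: r_u = (1, 0, v), r_v = (0, 1, u). As functions of (u, v):
  E = r_u · r_u = v^2 + 1,
  F = r_u · r_v = u*v,
  G = r_v · r_v = u^2 + 1.
Evaluating at (u, v) = (-1, -4): E = 17, F = 4, G = 2.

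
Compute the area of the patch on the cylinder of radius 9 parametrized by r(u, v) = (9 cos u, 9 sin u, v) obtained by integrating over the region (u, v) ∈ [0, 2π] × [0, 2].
Area = 36*pi

Area = ∫∫ √(EG − F²) du dv with √(EG − F²) = 9. Integrating over [0, 2π] × [0, 2] gives 36*pi.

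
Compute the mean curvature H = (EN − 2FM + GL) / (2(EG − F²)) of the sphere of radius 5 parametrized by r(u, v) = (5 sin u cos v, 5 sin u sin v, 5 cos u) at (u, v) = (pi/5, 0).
H = -1/5

With E = 25, F = 0, G = 25*sin(u)^2, L = -5*sin(u)/Abs(sin(u)), M = 0, N = -5*sin(u)^3/Abs(sin(u)), assemble
  H = (EN − 2FM + GL) / (2(EG − F²)) = -sin(u)/(5*Abs(sin(u))).
At (u, v) = (pi/5, 0): H = -1/5.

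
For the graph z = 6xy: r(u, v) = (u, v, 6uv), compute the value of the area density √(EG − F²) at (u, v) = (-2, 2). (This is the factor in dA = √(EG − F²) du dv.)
√(EG − F²)|_{(-2, 2)} = 17

E = 36*v^2 + 1, F = 36*u*v, G = 36*u^2 + 1, so EG − F² = 36*u^2 + 36*v^2 + 1. Taking the positive square root: √(EG − F²) = sqrt(36*u^2 + 36*v^2 + 1). At (u, v) = (-2, 2): 17.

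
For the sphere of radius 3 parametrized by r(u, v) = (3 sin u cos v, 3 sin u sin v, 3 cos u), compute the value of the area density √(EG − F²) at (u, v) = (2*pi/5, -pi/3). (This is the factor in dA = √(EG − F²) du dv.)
√(EG − F²)|_{(2*pi/5, -pi/3)} = 9*sqrt(2*sqrt(5) + 10)/4

E = 9, F = 0, G = 9*sin(u)^2, so EG − F² = 81*sin(u)^2. Taking the positive square root: √(EG − F²) = 9*Abs(sin(u)). At (u, v) = (2*pi/5, -pi/3): 9*sqrt(2*sqrt(5) + 10)/4.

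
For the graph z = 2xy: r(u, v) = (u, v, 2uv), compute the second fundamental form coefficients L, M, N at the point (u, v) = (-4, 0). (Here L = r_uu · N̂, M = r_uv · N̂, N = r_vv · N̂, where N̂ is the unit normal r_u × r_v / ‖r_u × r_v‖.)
L = 0;  M = 2*sqrt(65)/65;  N = 0

Compute the unit normal N̂(u, v) = (-2*v/sqrt(4*u^2 + 4*v^2 + 1), -2*u/sqrt(4*u^2 + 4*v^2 + 1), 1/sqrt(4*u^2 + 4*v^2 + 1)), and the second partials r_uu, r_uv, r_vv. Take dot products:
  L(u, v) = r_uu · N̂ = 0,
  M(u, v) = r_uv · N̂ = 2/sqrt(4*u^2 + 4*v^2 + 1),
  N(u, v) = r_vv · N̂ = 0.
Evaluating at (u, v) = (-4, 0):
  L = 0, M = 2*sqrt(65)/65, N = 0.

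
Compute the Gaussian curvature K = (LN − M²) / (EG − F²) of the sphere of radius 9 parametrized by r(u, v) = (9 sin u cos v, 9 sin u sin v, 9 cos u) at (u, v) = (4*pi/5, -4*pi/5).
K = 1/81

Coefficients of the first fundamental form: E = 81, F = 0, G = 81*sin(u)^2.
Coefficients of the second fundamental form: L = -9*sin(u)/Abs(sin(u)), M = 0, N = -9*sin(u)^3/Abs(sin(u)).
Assemble K = (LN − M²)/(EG − F²) = 1/81. At (u, v) = (4*pi/5, -4*pi/5): K = 1/81.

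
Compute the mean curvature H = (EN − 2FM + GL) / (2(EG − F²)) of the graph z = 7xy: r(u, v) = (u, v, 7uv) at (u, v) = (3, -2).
H = 1029*sqrt(638)/203522

With E = 49*v^2 + 1, F = 49*u*v, G = 49*u^2 + 1, L = 0, M = 7/sqrt(49*u^2 + 49*v^2 + 1), N = 0, assemble
  H = (EN − 2FM + GL) / (2(EG − F²)) = -343*u*v/(49*u^2 + 49*v^2 + 1)^(3/2).
At (u, v) = (3, -2): H = 1029*sqrt(638)/203522.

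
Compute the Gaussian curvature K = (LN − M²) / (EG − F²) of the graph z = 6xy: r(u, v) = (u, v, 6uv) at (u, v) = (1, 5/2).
K = -9/17161

Coefficients of the first fundamental form: E = 36*v^2 + 1, F = 36*u*v, G = 36*u^2 + 1.
Coefficients of the second fundamental form: L = 0, M = 6/sqrt(36*u^2 + 36*v^2 + 1), N = 0.
Assemble K = (LN − M²)/(EG − F²) = -36/(1296*u^4 + 2592*u^2*v^2 + 72*u^2 + 1296*v^4 + 72*v^2 + 1). At (u, v) = (1, 5/2): K = -9/17161.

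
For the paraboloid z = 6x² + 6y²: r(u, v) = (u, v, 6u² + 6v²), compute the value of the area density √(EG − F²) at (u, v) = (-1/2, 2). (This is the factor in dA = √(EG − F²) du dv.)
√(EG − F²)|_{(-1/2, 2)} = sqrt(613)

E = 144*u^2 + 1, F = 144*u*v, G = 144*v^2 + 1, so EG − F² = 144*u^2 + 144*v^2 + 1. Taking the positive square root: √(EG − F²) = sqrt(144*u^2 + 144*v^2 + 1). At (u, v) = (-1/2, 2): sqrt(613).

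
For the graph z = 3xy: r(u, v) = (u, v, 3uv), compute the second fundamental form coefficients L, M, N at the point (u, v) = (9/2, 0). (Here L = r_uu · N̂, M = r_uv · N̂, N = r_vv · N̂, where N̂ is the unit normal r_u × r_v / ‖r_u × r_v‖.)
L = 0;  M = 6*sqrt(733)/733;  N = 0

Compute the unit normal N̂(u, v) = (-3*v/sqrt(9*u^2 + 9*v^2 + 1), -3*u/sqrt(9*u^2 + 9*v^2 + 1), 1/sqrt(9*u^2 + 9*v^2 + 1)), and the second partials r_uu, r_uv, r_vv. Take dot products:
  L(u, v) = r_uu · N̂ = 0,
  M(u, v) = r_uv · N̂ = 3/sqrt(9*u^2 + 9*v^2 + 1),
  N(u, v) = r_vv · N̂ = 0.
Evaluating at (u, v) = (9/2, 0):
  L = 0, M = 6*sqrt(733)/733, N = 0.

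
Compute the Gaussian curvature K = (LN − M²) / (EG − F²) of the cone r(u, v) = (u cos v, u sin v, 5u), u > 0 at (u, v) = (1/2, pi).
K = 0

Coefficients of the first fundamental form: E = 26, F = 0, G = u^2.
Coefficients of the second fundamental form: L = 0, M = 0, N = 5*sqrt(26)*u^2/(26*Abs(u)).
Assemble K = (LN − M²)/(EG − F²) = 0. At (u, v) = (1/2, pi): K = 0.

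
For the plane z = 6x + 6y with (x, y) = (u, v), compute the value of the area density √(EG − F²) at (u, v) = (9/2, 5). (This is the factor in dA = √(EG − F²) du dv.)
√(EG − F²)|_{(9/2, 5)} = sqrt(73)

E = 37, F = 36, G = 37, so EG − F² = 73. Taking the positive square root: √(EG − F²) = sqrt(73). At (u, v) = (9/2, 5): sqrt(73).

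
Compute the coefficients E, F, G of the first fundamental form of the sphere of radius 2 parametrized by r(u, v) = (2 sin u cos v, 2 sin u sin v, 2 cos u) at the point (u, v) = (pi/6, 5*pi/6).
E = 4;  F = 0;  G = 1

Partials: r_u = (2*cos(u)*cos(v), 2*sin(v)*cos(u), -2*sin(u)), r_v = (-2*sin(u)*sin(v), 2*sin(u)*cos(v), 0). As functions of (u, v):
  E = r_u · r_u = 4,
  F = r_u · r_v = 0,
  G = r_v · r_v = 4*sin(u)^2.
Evaluating at (u, v) = (pi/6, 5*pi/6): E = 4, F = 0, G = 1.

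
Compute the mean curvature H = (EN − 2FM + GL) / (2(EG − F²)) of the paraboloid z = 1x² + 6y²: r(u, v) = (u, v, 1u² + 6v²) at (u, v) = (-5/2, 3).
H = 1453*sqrt(1322)/1747684

With E = 4*u^2 + 1, F = 24*u*v, G = 144*v^2 + 1, L = 2/sqrt(4*u^2 + 144*v^2 + 1), M = 0, N = 12/sqrt(4*u^2 + 144*v^2 + 1), assemble
  H = (EN − 2FM + GL) / (2(EG − F²)) = (24*u^2 + 144*v^2 + 7)/(4*u^2 + 144*v^2 + 1)^(3/2).
At (u, v) = (-5/2, 3): H = 1453*sqrt(1322)/1747684.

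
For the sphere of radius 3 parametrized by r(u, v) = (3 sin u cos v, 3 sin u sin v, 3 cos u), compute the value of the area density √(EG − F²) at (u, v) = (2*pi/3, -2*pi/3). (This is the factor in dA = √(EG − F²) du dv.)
√(EG − F²)|_{(2*pi/3, -2*pi/3)} = 9*sqrt(3)/2

E = 9, F = 0, G = 9*sin(u)^2, so EG − F² = 81*sin(u)^2. Taking the positive square root: √(EG − F²) = 9*Abs(sin(u)). At (u, v) = (2*pi/3, -2*pi/3): 9*sqrt(3)/2.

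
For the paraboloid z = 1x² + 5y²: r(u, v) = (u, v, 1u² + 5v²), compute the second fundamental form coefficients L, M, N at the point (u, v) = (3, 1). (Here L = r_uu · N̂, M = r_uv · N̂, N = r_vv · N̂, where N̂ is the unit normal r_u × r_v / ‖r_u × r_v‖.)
L = 2*sqrt(137)/137;  M = 0;  N = 10*sqrt(137)/137

Compute the unit normal N̂(u, v) = (-2*u/sqrt(4*u^2 + 100*v^2 + 1), -10*v/sqrt(4*u^2 + 100*v^2 + 1), 1/sqrt(4*u^2 + 100*v^2 + 1)), and the second partials r_uu, r_uv, r_vv. Take dot products:
  L(u, v) = r_uu · N̂ = 2/sqrt(4*u^2 + 100*v^2 + 1),
  M(u, v) = r_uv · N̂ = 0,
  N(u, v) = r_vv · N̂ = 10/sqrt(4*u^2 + 100*v^2 + 1).
Evaluating at (u, v) = (3, 1):
  L = 2*sqrt(137)/137, M = 0, N = 10*sqrt(137)/137.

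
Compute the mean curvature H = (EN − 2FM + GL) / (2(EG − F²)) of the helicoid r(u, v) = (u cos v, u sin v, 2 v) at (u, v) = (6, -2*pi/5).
H = 0

With E = 1, F = 0, G = u^2 + 4, L = 0, M = -2/sqrt(u^2 + 4), N = 0, assemble
  H = (EN − 2FM + GL) / (2(EG − F²)) = 0.
At (u, v) = (6, -2*pi/5): H = 0.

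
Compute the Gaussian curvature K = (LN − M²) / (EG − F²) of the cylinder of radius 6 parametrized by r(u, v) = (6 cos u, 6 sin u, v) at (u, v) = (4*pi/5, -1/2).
K = 0

Coefficients of the first fundamental form: E = 36, F = 0, G = 1.
Coefficients of the second fundamental form: L = -6, M = 0, N = 0.
Assemble K = (LN − M²)/(EG − F²) = 0. At (u, v) = (4*pi/5, -1/2): K = 0.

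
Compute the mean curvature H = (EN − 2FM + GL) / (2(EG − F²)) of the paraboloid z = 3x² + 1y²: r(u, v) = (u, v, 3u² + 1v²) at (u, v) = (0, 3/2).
H = 31*sqrt(10)/100

With E = 36*u^2 + 1, F = 12*u*v, G = 4*v^2 + 1, L = 6/sqrt(36*u^2 + 4*v^2 + 1), M = 0, N = 2/sqrt(36*u^2 + 4*v^2 + 1), assemble
  H = (EN − 2FM + GL) / (2(EG − F²)) = 4*(9*u^2 + 3*v^2 + 1)/(36*u^2 + 4*v^2 + 1)^(3/2).
At (u, v) = (0, 3/2): H = 31*sqrt(10)/100.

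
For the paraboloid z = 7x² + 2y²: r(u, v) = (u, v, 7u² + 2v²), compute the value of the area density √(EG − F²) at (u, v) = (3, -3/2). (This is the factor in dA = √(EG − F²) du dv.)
√(EG − F²)|_{(3, -3/2)} = sqrt(1801)

E = 196*u^2 + 1, F = 56*u*v, G = 16*v^2 + 1, so EG − F² = 196*u^2 + 16*v^2 + 1. Taking the positive square root: √(EG − F²) = sqrt(196*u^2 + 16*v^2 + 1). At (u, v) = (3, -3/2): sqrt(1801).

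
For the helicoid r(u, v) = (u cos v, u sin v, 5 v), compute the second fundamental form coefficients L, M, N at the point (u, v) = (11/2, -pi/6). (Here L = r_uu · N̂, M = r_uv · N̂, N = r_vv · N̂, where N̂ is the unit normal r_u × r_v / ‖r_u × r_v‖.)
L = 0;  M = -10*sqrt(221)/221;  N = 0

Compute the unit normal N̂(u, v) = (5*sin(v)/sqrt(u^2 + 25), -5*cos(v)/sqrt(u^2 + 25), u/sqrt(u^2 + 25)), and the second partials r_uu, r_uv, r_vv. Take dot products:
  L(u, v) = r_uu · N̂ = 0,
  M(u, v) = r_uv · N̂ = -5/sqrt(u^2 + 25),
  N(u, v) = r_vv · N̂ = 0.
Evaluating at (u, v) = (11/2, -pi/6):
  L = 0, M = -10*sqrt(221)/221, N = 0.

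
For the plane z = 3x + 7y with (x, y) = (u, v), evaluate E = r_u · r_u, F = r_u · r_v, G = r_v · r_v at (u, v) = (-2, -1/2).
E = 10;  F = 21;  G = 50

Partials: r_u = (1, 0, 3), r_v = (0, 1, 7). As functions of (u, v):
  E = r_u · r_u = 10,
  F = r_u · r_v = 21,
  G = r_v · r_v = 50.
Evaluating at (u, v) = (-2, -1/2): E = 10, F = 21, G = 50.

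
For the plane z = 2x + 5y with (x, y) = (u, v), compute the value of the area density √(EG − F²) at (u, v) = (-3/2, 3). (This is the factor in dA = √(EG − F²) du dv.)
√(EG − F²)|_{(-3/2, 3)} = sqrt(30)

E = 5, F = 10, G = 26, so EG − F² = 30. Taking the positive square root: √(EG − F²) = sqrt(30). At (u, v) = (-3/2, 3): sqrt(30).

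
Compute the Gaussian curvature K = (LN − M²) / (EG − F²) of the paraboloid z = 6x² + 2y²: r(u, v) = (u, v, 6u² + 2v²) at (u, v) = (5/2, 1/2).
K = 48/819025

Coefficients of the first fundamental form: E = 144*u^2 + 1, F = 48*u*v, G = 16*v^2 + 1.
Coefficients of the second fundamental form: L = 12/sqrt(144*u^2 + 16*v^2 + 1), M = 0, N = 4/sqrt(144*u^2 + 16*v^2 + 1).
Assemble K = (LN − M²)/(EG − F²) = 48/(20736*u^4 + 4608*u^2*v^2 + 288*u^2 + 256*v^4 + 32*v^2 + 1). At (u, v) = (5/2, 1/2): K = 48/819025.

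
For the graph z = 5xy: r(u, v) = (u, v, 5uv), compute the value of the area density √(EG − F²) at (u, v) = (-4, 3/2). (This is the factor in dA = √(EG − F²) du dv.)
√(EG − F²)|_{(-4, 3/2)} = sqrt(1829)/2

E = 25*v^2 + 1, F = 25*u*v, G = 25*u^2 + 1, so EG − F² = 25*u^2 + 25*v^2 + 1. Taking the positive square root: √(EG − F²) = sqrt(25*u^2 + 25*v^2 + 1). At (u, v) = (-4, 3/2): sqrt(1829)/2.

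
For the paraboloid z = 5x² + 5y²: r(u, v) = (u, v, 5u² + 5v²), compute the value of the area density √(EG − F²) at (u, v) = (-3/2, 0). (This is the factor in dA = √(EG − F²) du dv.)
√(EG − F²)|_{(-3/2, 0)} = sqrt(226)

E = 100*u^2 + 1, F = 100*u*v, G = 100*v^2 + 1, so EG − F² = 100*u^2 + 100*v^2 + 1. Taking the positive square root: √(EG − F²) = sqrt(100*u^2 + 100*v^2 + 1). At (u, v) = (-3/2, 0): sqrt(226).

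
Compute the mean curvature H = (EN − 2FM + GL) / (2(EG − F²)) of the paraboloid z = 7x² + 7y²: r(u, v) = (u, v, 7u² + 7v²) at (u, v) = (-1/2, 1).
H = 1729*sqrt(246)/60516

With E = 196*u^2 + 1, F = 196*u*v, G = 196*v^2 + 1, L = 14/sqrt(196*u^2 + 196*v^2 + 1), M = 0, N = 14/sqrt(196*u^2 + 196*v^2 + 1), assemble
  H = (EN − 2FM + GL) / (2(EG − F²)) = 14*(98*u^2 + 98*v^2 + 1)/(196*u^2 + 196*v^2 + 1)^(3/2).
At (u, v) = (-1/2, 1): H = 1729*sqrt(246)/60516.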